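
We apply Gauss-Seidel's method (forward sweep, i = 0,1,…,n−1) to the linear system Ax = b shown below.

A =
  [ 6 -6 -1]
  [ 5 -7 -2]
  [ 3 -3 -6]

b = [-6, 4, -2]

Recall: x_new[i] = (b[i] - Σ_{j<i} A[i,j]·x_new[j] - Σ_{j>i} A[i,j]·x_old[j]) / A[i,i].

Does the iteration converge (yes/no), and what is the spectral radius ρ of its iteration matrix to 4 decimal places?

yes, ρ = 0.6667

Diagonal D = diag(6, -7, -6); L, U strict lower/upper.
T_GS = -(D+L)⁻¹U: row 0 first, T[0,2] = -(-1)/(6) = +0.1667; later rows by forward substitution.
  T[0,:] = [+0.0000 +1.0000 +0.1667]
  T[1,:] = [+0.0000 +0.7143 -0.1667]
  T[2,:] = [+0.0000 +0.1429 +0.1667]
moduli |λ_i(T)| = 0.6667, 0.2143, 0.0000.
ρ(T) = max|λ| = 0.6667; 0.6667 < 1, so it converges for any x₀.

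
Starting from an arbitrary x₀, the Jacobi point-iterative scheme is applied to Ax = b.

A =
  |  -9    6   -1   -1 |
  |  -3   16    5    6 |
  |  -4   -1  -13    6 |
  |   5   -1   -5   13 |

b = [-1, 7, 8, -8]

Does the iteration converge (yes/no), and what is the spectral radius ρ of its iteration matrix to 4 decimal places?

yes, ρ = 0.8220

Let D = diag(-9, 16, -13, 13); L, U the strict triangles.
Jacobi: T = -D⁻¹(L+U), T[1,3] = -(6)/(16) = -0.3750; T[1,1] = 0.
  T[0,:] = [+0.0000  +0.6667  -0.1111  -0.1111]
  T[1,:] = [+0.1875  +0.0000  -0.3125  -0.3750]
  T[2,:] = [-0.3077  -0.0769  +0.0000  +0.4615]
  T[3,:] = [-0.3846  +0.0769  +0.3846  +0.0000]
|eigenvalues of T|: 0.8220, 0.4110, 0.3635, 0.3635.
spectral radius ρ = 0.8220; 0.8220 < 1 ⇒ converges.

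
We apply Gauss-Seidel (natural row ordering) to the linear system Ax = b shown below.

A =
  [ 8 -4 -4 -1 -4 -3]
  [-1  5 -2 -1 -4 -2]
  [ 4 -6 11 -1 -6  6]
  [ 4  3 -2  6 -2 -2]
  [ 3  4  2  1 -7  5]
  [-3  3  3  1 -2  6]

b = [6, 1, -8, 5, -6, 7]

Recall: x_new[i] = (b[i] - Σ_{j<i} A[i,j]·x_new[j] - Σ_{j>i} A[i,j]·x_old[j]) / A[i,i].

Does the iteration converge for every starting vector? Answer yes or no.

no

Split A = D + L + U, D = diag(8, 5, 11, 6, -7, 6).
GS T = -(D+L)⁻¹U: row 0 first, T[0,5] = -(-3)/(8) = +0.3750; later rows by forward substitution.
  T[0,:] = [+0.0000 +0.5000 +0.5000 +0.1250 +0.5000 +0.3750]
  T[1,:] = [+0.0000 +0.1000 +0.5000 +0.2250 +0.9000 +0.4750]
  T[2,:] = [+0.0000 -0.1273 +0.0909 +0.1682 +0.8545 -0.4227]
  T[3,:] = [+0.0000 -0.4258 -0.5530 -0.1398 -0.1652 -0.2951]
  T[4,:] = [+0.0000 +0.1742 +0.4470 +0.2102 +0.9491 +0.9835]
  T[5,:] = [+0.0000 +0.3927 +0.1957 -0.0407 -0.2834 +0.5384]
|λ(T)| sorted: 1.3731, 0.5639, 0.5639, 0.1632, 0.0304, 0.0000.
ρ = 1.3731; 1.3731 > 1 ⇒ diverges.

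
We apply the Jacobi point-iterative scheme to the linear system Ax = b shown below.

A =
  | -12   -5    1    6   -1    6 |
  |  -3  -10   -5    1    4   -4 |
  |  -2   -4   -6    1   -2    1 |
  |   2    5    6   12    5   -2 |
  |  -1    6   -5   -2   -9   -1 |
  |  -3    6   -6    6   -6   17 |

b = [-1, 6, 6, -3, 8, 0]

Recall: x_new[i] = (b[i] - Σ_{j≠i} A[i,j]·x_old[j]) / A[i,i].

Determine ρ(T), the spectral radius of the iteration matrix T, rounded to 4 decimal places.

Diagonal D = diag(-12, -10, -6, 12, -9, 17); L, U strict lower/upper.
T_J = -D⁻¹(L+U): T[2,5] = -(1)/(-6) = +0.1667; T[2,2] = 0.
  T[0,:] = [+0.0000 -0.4167 +0.0833 +0.5000 -0.0833 +0.5000]
  T[1,:] = [-0.3000 +0.0000 -0.5000 +0.1000 +0.4000 -0.4000]
  T[2,:] = [-0.3333 -0.6667 +0.0000 +0.1667 -0.3333 +0.1667]
  T[3,:] = [-0.1667 -0.4167 -0.5000 +0.0000 -0.4167 +0.1667]
  T[4,:] = [-0.1111 +0.6667 -0.5556 -0.2222 +0.0000 -0.1111]
  T[5,:] = [+0.1765 -0.3529 +0.3529 -0.3529 +0.3529 +0.0000]
moduli |λ_i(T)| = 1.1282, 0.6782, 0.6782, 0.6478, 0.3099, 0.3099.
spectral radius ρ = 1.1282; 1.1282 > 1: divergent.

1.1282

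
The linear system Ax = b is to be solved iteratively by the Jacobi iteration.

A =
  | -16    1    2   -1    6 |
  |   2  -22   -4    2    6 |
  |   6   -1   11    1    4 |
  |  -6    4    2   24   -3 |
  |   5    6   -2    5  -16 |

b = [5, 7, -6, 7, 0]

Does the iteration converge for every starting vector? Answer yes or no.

yes

Let D = diag(-16, -22, 11, 24, -16); L, U the strict triangles.
Jacobi: T = -D⁻¹(L+U), T[3,1] = -(4)/(24) = -0.1667; T[3,3] = 0.
  T[0,:] = [+0.0000 +0.0625 +0.1250 -0.0625 +0.3750]
  T[1,:] = [+0.0909 +0.0000 -0.1818 +0.0909 +0.2727]
  T[2,:] = [-0.5455 +0.0909 +0.0000 -0.0909 -0.3636]
  T[3,:] = [+0.2500 -0.1667 -0.0833 +0.0000 +0.1250]
  T[4,:] = [+0.3125 +0.3750 -0.1250 +0.3125 +0.0000]
moduli |λ_i(T)| = 0.6397, 0.4307, 0.3362, 0.3362, 0.0237.
spectral radius ρ = 0.6397; 0.6397 < 1 ⇒ converges.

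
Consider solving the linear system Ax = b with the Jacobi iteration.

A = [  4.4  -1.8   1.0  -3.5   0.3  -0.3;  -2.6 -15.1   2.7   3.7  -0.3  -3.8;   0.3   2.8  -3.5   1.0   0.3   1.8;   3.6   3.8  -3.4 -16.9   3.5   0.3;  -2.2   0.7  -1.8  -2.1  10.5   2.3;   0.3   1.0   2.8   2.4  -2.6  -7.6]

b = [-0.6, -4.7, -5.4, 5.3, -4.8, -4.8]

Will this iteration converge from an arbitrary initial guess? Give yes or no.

Diagonal D = diag(4.4, -15.1, -3.5, -16.9, 10.5, -7.6); L, U strict lower/upper.
Jacobi: T = -D⁻¹(L+U), T[0,3] = -(-3.5)/(4.4) = +0.7955; T[0,0] = 0.
  T[0,:] = [+0.0000 +0.4091 -0.2273 +0.7955 -0.0682 +0.0682]
  T[1,:] = [-0.1722 +0.0000 +0.1788 +0.2450 -0.0199 -0.2517]
  T[2,:] = [+0.0857 +0.8000 +0.0000 +0.2857 +0.0857 +0.5143]
  T[3,:] = [+0.2130 +0.2249 -0.2012 +0.0000 +0.2071 +0.0178]
  T[4,:] = [+0.2095 -0.0667 +0.1714 +0.2000 +0.0000 -0.2190]
  T[5,:] = [+0.0395 +0.1316 +0.3684 +0.3158 -0.3421 +0.0000]
moduli |λ_i(T)| = 0.8268, 0.4888, 0.4888, 0.2804, 0.2523, 0.2523.
ρ(T) = max|λ| = 0.8268; 0.8268 < 1 ⇒ converges.

yes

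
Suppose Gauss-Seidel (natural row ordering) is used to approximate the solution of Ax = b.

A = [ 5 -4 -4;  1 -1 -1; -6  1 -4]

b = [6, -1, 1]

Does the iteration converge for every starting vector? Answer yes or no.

no

Split A = D + L + U, D = diag(5, -1, -4).
T_GS = -(D+L)⁻¹U: row 0 first, T[0,2] = -(-4)/(5) = +0.8000; later rows by forward substitution.
  T[0,:] = [+0.0000, +0.8000, +0.8000]
  T[1,:] = [+0.0000, +0.8000, -0.2000]
  T[2,:] = [+0.0000, -1.0000, -1.2500]
|roots of det(T-λI)|: 1.3433, 0.8933, 0.0000.
spectral radius ρ = 1.3433; 1.3433 > 1: divergent.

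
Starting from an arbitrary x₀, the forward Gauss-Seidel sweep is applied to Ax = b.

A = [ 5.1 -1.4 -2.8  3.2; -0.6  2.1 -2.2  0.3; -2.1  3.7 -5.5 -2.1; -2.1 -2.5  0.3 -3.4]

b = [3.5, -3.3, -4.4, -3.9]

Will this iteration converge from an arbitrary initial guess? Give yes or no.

no

Split A = D + L + U, D = diag(5.1, 2.1, -5.5, -3.4).
Gauss-Seidel: T = -(D+L)⁻¹U, row 0 first, T[0,1] = -(-1.4)/(5.1) = +0.2745; later rows by forward substitution.
  T[0,:] = [+0.0000 +0.2745 +0.5490 -0.6275]
  T[1,:] = [+0.0000 +0.0784 +1.2045 -0.3221]
  T[2,:] = [+0.0000 -0.0520 +0.6007 -0.3590]
  T[3,:] = [+0.0000 -0.2318 -1.1717 +0.5927]
|roots of det(T-λI)|: 1.2989, 0.2285, 0.2285, 0.0000.
ρ(T) = max|λ| = 1.2989; 1.2989 > 1: divergent.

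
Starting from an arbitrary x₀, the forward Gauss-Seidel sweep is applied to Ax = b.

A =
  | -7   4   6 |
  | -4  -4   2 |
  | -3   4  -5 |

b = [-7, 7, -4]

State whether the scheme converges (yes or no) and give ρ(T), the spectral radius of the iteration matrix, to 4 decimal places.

Diagonal D = diag(-7, -4, -5); L, U strict lower/upper.
T_GS = -(D+L)⁻¹U: row 0 first, T[0,1] = -(4)/(-7) = +0.5714; later rows by forward substitution.
  T[0,:] = [+0.0000, +0.5714, +0.8571]
  T[1,:] = [+0.0000, -0.5714, -0.3571]
  T[2,:] = [+0.0000, -0.8000, -0.8000]
|eigenvalues of T|: 1.2323, 0.1391, 0.0000.
ρ = 1.2323; 1.2323 > 1: divergent.

no, ρ = 1.2323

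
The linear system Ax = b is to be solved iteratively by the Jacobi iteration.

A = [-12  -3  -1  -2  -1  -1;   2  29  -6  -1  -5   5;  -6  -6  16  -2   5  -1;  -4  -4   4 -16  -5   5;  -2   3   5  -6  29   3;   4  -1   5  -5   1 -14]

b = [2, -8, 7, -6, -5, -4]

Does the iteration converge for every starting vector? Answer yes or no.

yes

A = D + L + U where D = diag(-12, 29, 16, -16, 29, -14).
T_J = -D⁻¹(L+U): T[3,0] = -(-4)/(-16) = -0.2500; T[3,3] = 0.
  T[0,:] = [+0.0000 -0.2500 -0.0833 -0.1667 -0.0833 -0.0833]
  T[1,:] = [-0.0690 +0.0000 +0.2069 +0.0345 +0.1724 -0.1724]
  T[2,:] = [+0.3750 +0.3750 +0.0000 +0.1250 -0.3125 +0.0625]
  T[3,:] = [-0.2500 -0.2500 +0.2500 +0.0000 -0.3125 +0.3125]
  T[4,:] = [+0.0690 -0.1034 -0.1724 +0.2069 +0.0000 -0.1034]
  T[5,:] = [+0.2857 -0.0714 +0.3571 -0.3571 +0.0714 +0.0000]
eigenvalue magnitudes: 0.5591, 0.4117, 0.4117, 0.3208, 0.3208, 0.2658.
spectral radius ρ = 0.5591; 0.5591 < 1 ⇒ converges.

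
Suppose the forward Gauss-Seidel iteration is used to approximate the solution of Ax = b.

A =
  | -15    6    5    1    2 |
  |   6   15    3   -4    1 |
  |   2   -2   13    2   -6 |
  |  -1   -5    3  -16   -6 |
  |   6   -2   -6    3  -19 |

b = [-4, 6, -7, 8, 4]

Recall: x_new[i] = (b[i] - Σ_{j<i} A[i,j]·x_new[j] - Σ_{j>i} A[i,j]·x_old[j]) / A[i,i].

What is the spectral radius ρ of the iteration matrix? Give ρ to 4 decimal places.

0.5074

Write A = D+L+U with D = diag(-15, 15, 13, -16, -19).
Gauss-Seidel: T = -(D+L)⁻¹U, row 0 first, T[0,1] = -(6)/(-15) = +0.4000; later rows by forward substitution.
  T[0,:] = [+0.0000  +0.4000  +0.3333  +0.0667  +0.1333]
  T[1,:] = [+0.0000  -0.1600  -0.3333  +0.2400  -0.1200]
  T[2,:] = [+0.0000  -0.0862  -0.1026  -0.1272  +0.4226]
  T[3,:] = [+0.0000  +0.0088  +0.0641  -0.1030  -0.2666]
  T[4,:] = [+0.0000  +0.1718  +0.1829  +0.0197  -0.1208]
|roots of det(T-λI)|: 0.5074, 0.1828, 0.1828, 0.0860, 0.0000.
ρ = 0.5074; 0.5074 < 1, so it converges for any x₀.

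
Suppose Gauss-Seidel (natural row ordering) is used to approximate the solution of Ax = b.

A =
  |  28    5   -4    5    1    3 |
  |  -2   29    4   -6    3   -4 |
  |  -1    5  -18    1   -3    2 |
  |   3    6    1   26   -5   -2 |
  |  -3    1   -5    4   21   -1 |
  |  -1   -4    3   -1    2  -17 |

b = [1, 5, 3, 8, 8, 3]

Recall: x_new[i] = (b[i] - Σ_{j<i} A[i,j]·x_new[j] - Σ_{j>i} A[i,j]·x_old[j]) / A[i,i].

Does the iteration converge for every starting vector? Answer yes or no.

Diagonal D = diag(28, 29, -18, 26, 21, -17); L, U strict lower/upper.
Gauss-Seidel: T = -(D+L)⁻¹U, row 0 first, T[0,2] = -(-4)/(28) = +0.1429; later rows by forward substitution.
  T[0,:] = [+0.0000 -0.1786 +0.1429 -0.1786 -0.0357 -0.1071]
  T[1,:] = [+0.0000 -0.0123 -0.1281 +0.1946 -0.1059 +0.1305]
  T[2,:] = [+0.0000 +0.0065 -0.0435 +0.1195 -0.1941 +0.1533]
  T[3,:] = [+0.0000 +0.0232 +0.0147 -0.0289 +0.2283 +0.0533]
  T[4,:] = [+0.0000 -0.0278 +0.0133 -0.0008 -0.0898 +0.0525]
  T[5,:] = [+0.0000 +0.0099 +0.0148 -0.0126 -0.0312 +0.0057]
|eigenvalues of T|: 0.2050, 0.0992, 0.0992, 0.0447, 0.0082, 0.0000.
spectral radius ρ = 0.2050; 0.2050 < 1: convergent.

yes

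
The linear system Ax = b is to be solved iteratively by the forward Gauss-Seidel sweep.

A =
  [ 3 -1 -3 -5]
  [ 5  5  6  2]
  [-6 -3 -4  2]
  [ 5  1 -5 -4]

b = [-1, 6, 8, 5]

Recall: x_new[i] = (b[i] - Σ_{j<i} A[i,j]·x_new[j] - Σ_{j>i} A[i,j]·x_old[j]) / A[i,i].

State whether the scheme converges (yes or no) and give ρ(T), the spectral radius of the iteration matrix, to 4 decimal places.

Diagonal D = diag(3, 5, -4, -4); L, U strict lower/upper.
GS T = -(D+L)⁻¹U: row 0 first, T[0,1] = -(-1)/(3) = +0.3333; later rows by forward substitution.
  T[0,:] = [+0.0000, +0.3333, +1.0000, +1.6667]
  T[1,:] = [+0.0000, -0.3333, -2.2000, -2.0667]
  T[2,:] = [+0.0000, -0.2500, +0.1500, -0.4500]
  T[3,:] = [+0.0000, +0.6458, +0.5125, +2.1292]
moduli |λ_i(T)| = 1.4143, 0.7632, 0.2316, 0.0000.
spectral radius ρ = 1.4143; 1.4143 > 1, so it fails to converge.

no, ρ = 1.4143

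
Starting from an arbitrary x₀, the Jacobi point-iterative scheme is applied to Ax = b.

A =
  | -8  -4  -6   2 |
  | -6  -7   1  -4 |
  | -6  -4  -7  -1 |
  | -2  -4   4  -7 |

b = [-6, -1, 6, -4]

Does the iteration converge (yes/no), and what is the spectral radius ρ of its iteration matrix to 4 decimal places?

no, ρ = 1.1265

Write A = D+L+U with D = diag(-8, -7, -7, -7).
Jacobi: T = -D⁻¹(L+U), T[2,3] = -(-1)/(-7) = -0.1429; T[2,2] = 0.
  T[0,:] = [+0.0000  -0.5000  -0.7500  +0.2500]
  T[1,:] = [-0.8571  +0.0000  +0.1429  -0.5714]
  T[2,:] = [-0.8571  -0.5714  +0.0000  -0.1429]
  T[3,:] = [-0.2857  -0.5714  +0.5714  +0.0000]
|eigenvalues of T|: 1.1265, 0.8728, 0.4898, 0.2361.
ρ = 1.1265; 1.1265 > 1: divergent.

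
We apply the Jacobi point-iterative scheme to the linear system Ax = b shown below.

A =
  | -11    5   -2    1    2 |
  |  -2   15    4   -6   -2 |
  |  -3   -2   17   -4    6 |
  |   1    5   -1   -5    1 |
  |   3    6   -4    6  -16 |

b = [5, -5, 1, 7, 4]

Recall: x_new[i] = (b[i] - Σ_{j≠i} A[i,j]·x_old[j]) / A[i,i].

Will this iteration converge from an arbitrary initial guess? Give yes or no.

A = D + L + U where D = diag(-11, 15, 17, -5, -16).
T_J = -D⁻¹(L+U): T[4,0] = -(3)/(-16) = +0.1875; T[4,4] = 0.
  T[0,:] = [+0.0000, +0.4545, -0.1818, +0.0909, +0.1818]
  T[1,:] = [+0.1333, +0.0000, -0.2667, +0.4000, +0.1333]
  T[2,:] = [+0.1765, +0.1176, +0.0000, +0.2353, -0.3529]
  T[3,:] = [+0.2000, +1.0000, -0.2000, +0.0000, +0.2000]
  T[4,:] = [+0.1875, +0.3750, -0.2500, +0.3750, +0.0000]
|eigenvalues of T|: 0.8638, 0.6833, 0.1086, 0.0789, 0.0070.
ρ = 0.8638; 0.8638 < 1 ⇒ converges.

yes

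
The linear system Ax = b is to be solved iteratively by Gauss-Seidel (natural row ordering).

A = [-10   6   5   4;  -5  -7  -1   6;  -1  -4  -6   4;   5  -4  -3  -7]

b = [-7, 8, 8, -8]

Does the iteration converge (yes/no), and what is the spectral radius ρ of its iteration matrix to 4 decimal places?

A = D + L + U where D = diag(-10, -7, -6, -7).
T_GS = -(D+L)⁻¹U: row 0 first, T[0,3] = -(4)/(-10) = +0.4000; later rows by forward substitution.
  T[0,:] = [+0.0000 +0.6000 +0.5000 +0.4000]
  T[1,:] = [+0.0000 -0.4286 -0.5000 +0.5714]
  T[2,:] = [+0.0000 +0.1857 +0.2500 +0.2190]
  T[3,:] = [+0.0000 +0.5939 +0.5357 -0.1347]
eigenvalue magnitudes: 0.8764, 0.4624, 0.1007, 0.0000.
spectral radius ρ = 0.8764; 0.8764 < 1: convergent.

yes, ρ = 0.8764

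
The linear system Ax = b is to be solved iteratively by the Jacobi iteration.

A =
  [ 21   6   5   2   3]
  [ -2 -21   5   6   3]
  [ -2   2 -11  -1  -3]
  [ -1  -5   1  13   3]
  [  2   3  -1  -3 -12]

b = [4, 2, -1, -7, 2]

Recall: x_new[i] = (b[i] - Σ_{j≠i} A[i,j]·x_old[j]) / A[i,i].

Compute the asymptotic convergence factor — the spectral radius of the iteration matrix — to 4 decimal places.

0.6158

Split A = D + L + U, D = diag(21, -21, -11, 13, -12).
Jacobi T = -D⁻¹(L+U): T[2,4] = -(-3)/(-11) = -0.2727; T[2,2] = 0.
  T[0,:] = [+0.0000 -0.2857 -0.2381 -0.0952 -0.1429]
  T[1,:] = [-0.0952 +0.0000 +0.2381 +0.2857 +0.1429]
  T[2,:] = [-0.1818 +0.1818 +0.0000 -0.0909 -0.2727]
  T[3,:] = [+0.0769 +0.3846 -0.0769 +0.0000 -0.2308]
  T[4,:] = [+0.1667 +0.2500 -0.0833 -0.2500 +0.0000]
|eigenvalues of T|: 0.6158, 0.4648, 0.1867, 0.0356, 0.0000.
ρ(T) = max|λ| = 0.6158; 0.6158 < 1 ⇒ converges.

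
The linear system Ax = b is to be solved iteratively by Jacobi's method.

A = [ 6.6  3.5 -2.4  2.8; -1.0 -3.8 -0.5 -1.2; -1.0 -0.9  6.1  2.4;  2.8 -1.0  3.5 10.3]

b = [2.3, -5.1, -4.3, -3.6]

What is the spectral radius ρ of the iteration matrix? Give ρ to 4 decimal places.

0.6620

Split A = D + L + U, D = diag(6.6, -3.8, 6.1, 10.3).
Jacobi T = -D⁻¹(L+U): T[3,0] = -(2.8)/(10.3) = -0.2718; T[3,3] = 0.
  T[0,:] = [+0.0000  -0.5303  +0.3636  -0.4242]
  T[1,:] = [-0.2632  +0.0000  -0.1316  -0.3158]
  T[2,:] = [+0.1639  +0.1475  +0.0000  -0.3934]
  T[3,:] = [-0.2718  +0.0971  -0.3398  +0.0000]
eigenvalue magnitudes: 0.6620, 0.5072, 0.2882, 0.1334.
ρ(T) = max|λ| = 0.6620; 0.6620 < 1 ⇒ converges.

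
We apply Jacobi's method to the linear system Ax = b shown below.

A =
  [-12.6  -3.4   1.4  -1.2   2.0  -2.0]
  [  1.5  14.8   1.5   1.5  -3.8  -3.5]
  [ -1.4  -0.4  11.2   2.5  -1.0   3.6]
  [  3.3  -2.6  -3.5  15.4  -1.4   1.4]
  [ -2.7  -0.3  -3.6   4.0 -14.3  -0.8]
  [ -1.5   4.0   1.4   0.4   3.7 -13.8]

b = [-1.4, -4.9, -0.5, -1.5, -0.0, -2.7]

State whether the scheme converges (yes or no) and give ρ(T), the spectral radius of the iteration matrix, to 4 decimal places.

A = D + L + U where D = diag(-12.6, 14.8, 11.2, 15.4, -14.3, -13.8).
T_J = -D⁻¹(L+U): T[4,5] = -(-0.8)/(-14.3) = -0.0559; T[4,4] = 0.
  T[0,:] = [+0.0000 -0.2698 +0.1111 -0.0952 +0.1587 -0.1587]
  T[1,:] = [-0.1014 +0.0000 -0.1014 -0.1014 +0.2568 +0.2365]
  T[2,:] = [+0.1250 +0.0357 +0.0000 -0.2232 +0.0893 -0.3214]
  T[3,:] = [-0.2143 +0.1688 +0.2273 +0.0000 +0.0909 -0.0909]
  T[4,:] = [-0.1888 -0.0210 -0.2517 +0.2797 +0.0000 -0.0559]
  T[5,:] = [-0.1087 +0.2899 +0.1014 +0.0290 +0.2681 +0.0000]
|λ(T)| sorted: 0.5197, 0.3788, 0.3788, 0.2774, 0.2507, 0.2507.
spectral radius ρ = 0.5197; 0.5197 < 1 ⇒ converges.

yes, ρ = 0.5197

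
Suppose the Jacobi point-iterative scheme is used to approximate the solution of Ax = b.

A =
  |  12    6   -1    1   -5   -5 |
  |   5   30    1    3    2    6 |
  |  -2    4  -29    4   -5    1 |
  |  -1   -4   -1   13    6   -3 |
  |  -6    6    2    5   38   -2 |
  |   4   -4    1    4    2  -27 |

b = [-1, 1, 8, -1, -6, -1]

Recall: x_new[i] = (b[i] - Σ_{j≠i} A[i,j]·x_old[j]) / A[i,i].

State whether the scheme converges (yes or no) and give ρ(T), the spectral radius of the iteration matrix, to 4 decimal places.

Let D = diag(12, 30, -29, 13, 38, -27); L, U the strict triangles.
Jacobi: T = -D⁻¹(L+U), T[2,4] = -(-5)/(-29) = -0.1724; T[2,2] = 0.
  T[0,:] = [+0.0000 -0.5000 +0.0833 -0.0833 +0.4167 +0.4167]
  T[1,:] = [-0.1667 +0.0000 -0.0333 -0.1000 -0.0667 -0.2000]
  T[2,:] = [-0.0690 +0.1379 +0.0000 +0.1379 -0.1724 +0.0345]
  T[3,:] = [+0.0769 +0.3077 +0.0769 +0.0000 -0.4615 +0.2308]
  T[4,:] = [+0.1579 -0.1579 -0.0526 -0.1316 +0.0000 +0.0526]
  T[5,:] = [+0.1481 -0.1481 +0.0370 +0.1481 +0.0741 +0.0000]
moduli |λ_i(T)| = 0.5404, 0.3509, 0.3465, 0.3465, 0.1529, 0.0729.
ρ(T) = max|λ| = 0.5404; 0.5404 < 1, so it converges for any x₀.

yes, ρ = 0.5404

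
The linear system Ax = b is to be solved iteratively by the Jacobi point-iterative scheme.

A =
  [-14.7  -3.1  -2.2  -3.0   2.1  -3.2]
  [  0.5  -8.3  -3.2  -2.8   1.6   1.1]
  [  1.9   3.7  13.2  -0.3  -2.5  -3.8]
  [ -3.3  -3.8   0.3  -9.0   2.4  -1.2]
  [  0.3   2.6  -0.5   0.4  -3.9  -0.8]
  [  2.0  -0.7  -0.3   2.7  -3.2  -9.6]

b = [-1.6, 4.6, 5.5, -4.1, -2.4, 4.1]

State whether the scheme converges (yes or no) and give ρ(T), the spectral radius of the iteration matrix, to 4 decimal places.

yes, ρ = 0.8665

Split A = D + L + U, D = diag(-14.7, -8.3, 13.2, -9, -3.9, -9.6).
T_J = -D⁻¹(L+U): T[2,0] = -(1.9)/(13.2) = -0.1439; T[2,2] = 0.
  T[0,:] = [+0.0000, -0.2109, -0.1497, -0.2041, +0.1429, -0.2177]
  T[1,:] = [+0.0602, +0.0000, -0.3855, -0.3373, +0.1928, +0.1325]
  T[2,:] = [-0.1439, -0.2803, +0.0000, +0.0227, +0.1894, +0.2879]
  T[3,:] = [-0.3667, -0.4222, +0.0333, +0.0000, +0.2667, -0.1333]
  T[4,:] = [+0.0769, +0.6667, -0.1282, +0.1026, +0.0000, -0.2051]
  T[5,:] = [+0.2083, -0.0729, -0.0312, +0.2813, -0.3333, +0.0000]
eigenvalue magnitudes: 0.8665, 0.5477, 0.3319, 0.3319, 0.1812, 0.1812.
ρ = 0.8665; 0.8665 < 1 ⇒ converges.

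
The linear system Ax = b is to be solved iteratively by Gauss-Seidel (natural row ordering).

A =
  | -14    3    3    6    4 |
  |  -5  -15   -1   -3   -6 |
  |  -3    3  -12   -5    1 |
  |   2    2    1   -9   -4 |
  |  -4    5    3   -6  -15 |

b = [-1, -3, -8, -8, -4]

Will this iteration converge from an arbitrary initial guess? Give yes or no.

yes

Diagonal D = diag(-14, -15, -12, -9, -15); L, U strict lower/upper.
T_GS = -(D+L)⁻¹U: row 0 first, T[0,1] = -(3)/(-14) = +0.2143; later rows by forward substitution.
  T[0,:] = [+0.0000 +0.2143 +0.2143 +0.4286 +0.2857]
  T[1,:] = [+0.0000 -0.0714 -0.1381 -0.3429 -0.4952]
  T[2,:] = [+0.0000 -0.0714 -0.0881 -0.6095 -0.1119]
  T[3,:] = [+0.0000 +0.0238 +0.0071 -0.0487 -0.5034]
  T[4,:] = [+0.0000 -0.1048 -0.1237 -0.3310 -0.0623]
|λ(T)| sorted: 0.6425, 0.2396, 0.0677, 0.0677, 0.0000.
ρ(T) = max|λ| = 0.6425; 0.6425 < 1: convergent.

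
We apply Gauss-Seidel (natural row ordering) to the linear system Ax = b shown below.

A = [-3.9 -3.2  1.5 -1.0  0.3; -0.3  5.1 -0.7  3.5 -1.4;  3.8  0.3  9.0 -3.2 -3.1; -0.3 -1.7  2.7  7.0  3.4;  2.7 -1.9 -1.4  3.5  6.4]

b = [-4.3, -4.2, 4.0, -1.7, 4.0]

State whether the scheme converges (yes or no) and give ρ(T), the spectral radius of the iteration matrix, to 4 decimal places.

yes, ρ = 0.7101

Diagonal D = diag(-3.9, 5.1, 9, 7, 6.4); L, U strict lower/upper.
Gauss-Seidel: T = -(D+L)⁻¹U, row 0 first, T[0,3] = -(-1)/(-3.9) = -0.2564; later rows by forward substitution.
  T[0,:] = [+0.0000, -0.8205, +0.3846, -0.2564, +0.0769]
  T[1,:] = [+0.0000, -0.0483, +0.1599, -0.7014, +0.2790]
  T[2,:] = [+0.0000, +0.3480, -0.1677, +0.4872, +0.3027]
  T[3,:] = [+0.0000, -0.1811, +0.1200, -0.3692, -0.5314]
  T[4,:] = [+0.0000, +0.5070, -0.2171, +0.2085, +0.4072]
|λ(T)| sorted: 0.7101, 0.5556, 0.5556, 0.0374, 0.0000.
ρ = 0.7101; 0.7101 < 1: convergent.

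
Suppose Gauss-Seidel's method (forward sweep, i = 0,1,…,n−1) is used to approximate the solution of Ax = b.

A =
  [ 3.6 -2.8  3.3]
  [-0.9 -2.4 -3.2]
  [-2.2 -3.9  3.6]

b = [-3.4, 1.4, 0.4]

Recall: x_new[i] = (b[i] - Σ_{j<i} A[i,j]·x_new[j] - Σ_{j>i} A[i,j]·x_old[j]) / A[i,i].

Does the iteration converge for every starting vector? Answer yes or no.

Let D = diag(3.6, -2.4, 3.6); L, U the strict triangles.
GS T = -(D+L)⁻¹U: row 0 first, T[0,1] = -(-2.8)/(3.6) = +0.7778; later rows by forward substitution.
  T[0,:] = [+0.0000  +0.7778  -0.9167]
  T[1,:] = [+0.0000  -0.2917  -0.9896]
  T[2,:] = [+0.0000  +0.1593  -1.6322]
eigenvalue magnitudes: 1.5020, 0.4219, 0.0000.
spectral radius ρ = 1.5020; 1.5020 > 1: divergent.

no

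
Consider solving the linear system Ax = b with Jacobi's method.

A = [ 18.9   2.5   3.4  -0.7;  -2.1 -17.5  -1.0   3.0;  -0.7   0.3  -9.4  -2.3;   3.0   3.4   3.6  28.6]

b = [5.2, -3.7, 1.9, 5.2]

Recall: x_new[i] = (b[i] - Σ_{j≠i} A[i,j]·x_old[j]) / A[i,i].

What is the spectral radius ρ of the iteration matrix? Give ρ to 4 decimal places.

0.2397

Let D = diag(18.9, -17.5, -9.4, 28.6); L, U the strict triangles.
T_J = -D⁻¹(L+U): T[2,0] = -(-0.7)/(-9.4) = -0.0745; T[2,2] = 0.
  T[0,:] = [+0.0000 -0.1323 -0.1799 +0.0370]
  T[1,:] = [-0.1200 +0.0000 -0.0571 +0.1714]
  T[2,:] = [-0.0745 +0.0319 +0.0000 -0.2447]
  T[3,:] = [-0.1049 -0.1189 -0.1259 +0.0000]
eigenvalue magnitudes: 0.2397, 0.1721, 0.1088, 0.1088.
ρ(T) = max|λ| = 0.2397; 0.2397 < 1: convergent.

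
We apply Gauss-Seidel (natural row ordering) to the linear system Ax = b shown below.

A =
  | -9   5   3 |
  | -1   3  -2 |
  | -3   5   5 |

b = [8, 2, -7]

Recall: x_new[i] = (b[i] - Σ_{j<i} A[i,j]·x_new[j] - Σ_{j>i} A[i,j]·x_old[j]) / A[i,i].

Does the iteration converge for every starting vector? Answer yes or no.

Let D = diag(-9, 3, 5); L, U the strict triangles.
Gauss-Seidel: T = -(D+L)⁻¹U, row 0 first, T[0,2] = -(3)/(-9) = +0.3333; later rows by forward substitution.
  T[0,:] = [+0.0000, +0.5556, +0.3333]
  T[1,:] = [+0.0000, +0.1852, +0.7778]
  T[2,:] = [+0.0000, +0.1481, -0.5778]
|λ(T)| sorted: 0.7069, 0.3143, 0.0000.
spectral radius ρ = 0.7069; 0.7069 < 1: convergent.

yes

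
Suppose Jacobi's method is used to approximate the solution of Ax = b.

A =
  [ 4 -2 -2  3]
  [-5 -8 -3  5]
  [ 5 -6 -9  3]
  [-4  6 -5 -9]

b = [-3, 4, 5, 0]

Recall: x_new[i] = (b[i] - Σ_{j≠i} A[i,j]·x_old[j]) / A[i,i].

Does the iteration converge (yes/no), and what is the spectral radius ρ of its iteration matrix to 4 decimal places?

no, ρ = 1.1300

Split A = D + L + U, D = diag(4, -8, -9, -9).
Jacobi T = -D⁻¹(L+U): T[2,1] = -(-6)/(-9) = -0.6667; T[2,2] = 0.
  T[0,:] = [+0.0000, +0.5000, +0.5000, -0.7500]
  T[1,:] = [-0.6250, +0.0000, -0.3750, +0.6250]
  T[2,:] = [+0.5556, -0.6667, +0.0000, +0.3333]
  T[3,:] = [-0.4444, +0.6667, -0.5556, +0.0000]
moduli |λ_i(T)| = 1.1300, 0.7375, 0.7375, 0.0402.
ρ(T) = max|λ| = 1.1300; 1.1300 > 1, so it fails to converge.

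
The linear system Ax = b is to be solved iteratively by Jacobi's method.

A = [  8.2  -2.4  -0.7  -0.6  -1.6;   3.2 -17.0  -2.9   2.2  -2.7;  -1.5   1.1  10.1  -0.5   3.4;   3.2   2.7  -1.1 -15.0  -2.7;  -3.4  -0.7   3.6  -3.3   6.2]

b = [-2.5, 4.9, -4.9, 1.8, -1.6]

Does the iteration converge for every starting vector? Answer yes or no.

Write A = D+L+U with D = diag(8.2, -17, 10.1, -15, 6.2).
T_J = -D⁻¹(L+U): T[1,3] = -(2.2)/(-17) = +0.1294; T[1,1] = 0.
  T[0,:] = [+0.0000  +0.2927  +0.0854  +0.0732  +0.1951]
  T[1,:] = [+0.1882  +0.0000  -0.1706  +0.1294  -0.1588]
  T[2,:] = [+0.1485  -0.1089  +0.0000  +0.0495  -0.3366]
  T[3,:] = [+0.2133  +0.1800  -0.0733  +0.0000  -0.1800]
  T[4,:] = [+0.5484  +0.1129  -0.5806  +0.5323  +0.0000]
|λ(T)| sorted: 0.6008, 0.4379, 0.2238, 0.1201, 0.0592.
ρ = 0.6008; 0.6008 < 1: convergent.

yes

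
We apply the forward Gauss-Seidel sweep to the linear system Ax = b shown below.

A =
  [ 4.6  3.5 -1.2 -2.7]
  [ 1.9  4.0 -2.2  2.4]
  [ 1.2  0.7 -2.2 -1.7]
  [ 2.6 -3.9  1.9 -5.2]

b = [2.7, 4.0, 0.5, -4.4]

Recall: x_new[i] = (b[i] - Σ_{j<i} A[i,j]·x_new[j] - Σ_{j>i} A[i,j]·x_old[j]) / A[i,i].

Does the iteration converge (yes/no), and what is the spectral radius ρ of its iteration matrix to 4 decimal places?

Diagonal D = diag(4.6, 4, -2.2, -5.2); L, U strict lower/upper.
Gauss-Seidel: T = -(D+L)⁻¹U, row 0 first, T[0,1] = -(3.5)/(4.6) = -0.7609; later rows by forward substitution.
  T[0,:] = [+0.0000 -0.7609 +0.2609 +0.5870]
  T[1,:] = [+0.0000 +0.3614 +0.4261 -0.8788]
  T[2,:] = [+0.0000 -0.3000 +0.2779 -0.7322]
  T[3,:] = [+0.0000 -0.7611 -0.0876 +0.6851]
|eigenvalues of T|: 1.4476, 0.3342, 0.3342, 0.0000.
ρ(T) = max|λ| = 1.4476; 1.4476 > 1: divergent.

no, ρ = 1.4476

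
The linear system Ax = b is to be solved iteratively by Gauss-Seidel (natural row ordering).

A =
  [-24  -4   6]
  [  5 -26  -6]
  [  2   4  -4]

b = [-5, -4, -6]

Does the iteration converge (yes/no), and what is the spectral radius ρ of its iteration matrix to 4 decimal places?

A = D + L + U where D = diag(-24, -26, -4).
T_GS = -(D+L)⁻¹U: row 0 first, T[0,1] = -(-4)/(-24) = -0.1667; later rows by forward substitution.
  T[0,:] = [+0.0000, -0.1667, +0.2500]
  T[1,:] = [+0.0000, -0.0321, -0.1827]
  T[2,:] = [+0.0000, -0.1154, -0.0577]
moduli |λ_i(T)| = 0.1906, 0.1009, 0.0000.
ρ(T) = max|λ| = 0.1906; 0.1906 < 1: convergent.

yes, ρ = 0.1906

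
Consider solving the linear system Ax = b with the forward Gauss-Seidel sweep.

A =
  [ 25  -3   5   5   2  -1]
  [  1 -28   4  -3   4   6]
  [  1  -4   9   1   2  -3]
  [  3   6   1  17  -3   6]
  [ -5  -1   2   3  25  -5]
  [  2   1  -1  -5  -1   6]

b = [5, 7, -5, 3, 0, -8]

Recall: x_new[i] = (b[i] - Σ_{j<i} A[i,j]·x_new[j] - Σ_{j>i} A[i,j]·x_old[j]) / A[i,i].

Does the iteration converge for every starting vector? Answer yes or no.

Diagonal D = diag(25, -28, 9, 17, 25, 6); L, U strict lower/upper.
Gauss-Seidel: T = -(D+L)⁻¹U, row 0 first, T[0,2] = -(5)/(25) = -0.2000; later rows by forward substitution.
  T[0,:] = [+0.0000 +0.1200 -0.2000 -0.2000 -0.0800 +0.0400]
  T[1,:] = [+0.0000 +0.0043 +0.1357 -0.1143 +0.1400 +0.2157]
  T[2,:] = [+0.0000 -0.0114 +0.0825 -0.1397 -0.1511 +0.4248]
  T[3,:] = [+0.0000 -0.0220 -0.0175 +0.0838 +0.1501 -0.4611]
  T[4,:] = [+0.0000 +0.0277 -0.0391 -0.0435 -0.0163 +0.2380]
  T[5,:] = [+0.0000 -0.0563 +0.0367 +0.1251 +0.1005 -0.3231]
moduli |λ_i(T)| = 0.2786, 0.1126, 0.1126, 0.1039, 0.0610, 0.0000.
ρ(T) = max|λ| = 0.2786; 0.2786 < 1: convergent.

yes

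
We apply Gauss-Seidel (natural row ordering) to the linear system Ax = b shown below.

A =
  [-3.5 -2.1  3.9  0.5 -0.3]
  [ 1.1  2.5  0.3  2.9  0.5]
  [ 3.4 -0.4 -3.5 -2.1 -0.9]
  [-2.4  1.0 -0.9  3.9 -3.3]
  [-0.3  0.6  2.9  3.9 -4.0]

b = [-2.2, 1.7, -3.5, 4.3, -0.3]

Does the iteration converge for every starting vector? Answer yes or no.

Split A = D + L + U, D = diag(-3.5, 2.5, -3.5, 3.9, -4).
GS T = -(D+L)⁻¹U: row 0 first, T[0,3] = -(0.5)/(-3.5) = +0.1429; later rows by forward substitution.
  T[0,:] = [+0.0000, -0.6000, +1.1143, +0.1429, -0.0857]
  T[1,:] = [+0.0000, +0.2640, -0.6103, -1.2229, -0.1623]
  T[2,:] = [+0.0000, -0.6130, +1.1522, -0.3215, -0.3219]
  T[3,:] = [+0.0000, -0.5784, +1.1081, +0.3273, +0.7607]
  T[4,:] = [+0.0000, -0.9238, +1.7406, -0.1081, +0.4905]
|roots of det(T-λI)|: 1.6368, 0.6444, 0.6444, 0.0040, 0.0000.
ρ = 1.6368; 1.6368 > 1 ⇒ diverges.

no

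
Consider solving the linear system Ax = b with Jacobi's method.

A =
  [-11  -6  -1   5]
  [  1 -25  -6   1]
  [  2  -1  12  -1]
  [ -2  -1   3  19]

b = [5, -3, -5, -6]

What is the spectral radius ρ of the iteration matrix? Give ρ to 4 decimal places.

0.2858

Let D = diag(-11, -25, 12, 19); L, U the strict triangles.
Jacobi T = -D⁻¹(L+U): T[0,3] = -(5)/(-11) = +0.4545; T[0,0] = 0.
  T[0,:] = [+0.0000  -0.5455  -0.0909  +0.4545]
  T[1,:] = [+0.0400  +0.0000  -0.2400  +0.0400]
  T[2,:] = [-0.1667  +0.0833  +0.0000  +0.0833]
  T[3,:] = [+0.1053  +0.0526  -0.1579  +0.0000]
|eigenvalues of T|: 0.2858, 0.2266, 0.2266, 0.1282.
ρ(T) = max|λ| = 0.2858; 0.2858 < 1: convergent.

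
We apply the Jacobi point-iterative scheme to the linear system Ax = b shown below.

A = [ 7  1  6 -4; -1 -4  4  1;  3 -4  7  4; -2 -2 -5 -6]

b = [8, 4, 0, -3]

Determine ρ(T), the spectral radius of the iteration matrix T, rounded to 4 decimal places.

A = D + L + U where D = diag(7, -4, 7, -6).
T_J = -D⁻¹(L+U): T[0,2] = -(6)/(7) = -0.8571; T[0,0] = 0.
  T[0,:] = [+0.0000, -0.1429, -0.8571, +0.5714]
  T[1,:] = [-0.2500, +0.0000, +1.0000, +0.2500]
  T[2,:] = [-0.4286, +0.5714, +0.0000, -0.5714]
  T[3,:] = [-0.3333, -0.3333, -0.8333, +0.0000]
|roots of det(T-λI)|: 1.2825, 1.0588, 0.4807, 0.4807.
ρ(T) = max|λ| = 1.2825; 1.2825 > 1 ⇒ diverges.

1.2825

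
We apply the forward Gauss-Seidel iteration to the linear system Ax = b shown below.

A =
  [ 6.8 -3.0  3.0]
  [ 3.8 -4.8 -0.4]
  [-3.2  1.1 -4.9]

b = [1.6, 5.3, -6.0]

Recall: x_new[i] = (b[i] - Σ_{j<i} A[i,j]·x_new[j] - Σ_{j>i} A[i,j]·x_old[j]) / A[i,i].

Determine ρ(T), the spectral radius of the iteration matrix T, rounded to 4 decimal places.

0.5816

Split A = D + L + U, D = diag(6.8, -4.8, -4.9).
Gauss-Seidel: T = -(D+L)⁻¹U, row 0 first, T[0,2] = -(3)/(6.8) = -0.4412; later rows by forward substitution.
  T[0,:] = [+0.0000, +0.4412, -0.4412]
  T[1,:] = [+0.0000, +0.3493, -0.4326]
  T[2,:] = [+0.0000, -0.2097, +0.1910]
eigenvalue magnitudes: 0.5816, 0.0413, 0.0000.
spectral radius ρ = 0.5816; 0.5816 < 1 ⇒ converges.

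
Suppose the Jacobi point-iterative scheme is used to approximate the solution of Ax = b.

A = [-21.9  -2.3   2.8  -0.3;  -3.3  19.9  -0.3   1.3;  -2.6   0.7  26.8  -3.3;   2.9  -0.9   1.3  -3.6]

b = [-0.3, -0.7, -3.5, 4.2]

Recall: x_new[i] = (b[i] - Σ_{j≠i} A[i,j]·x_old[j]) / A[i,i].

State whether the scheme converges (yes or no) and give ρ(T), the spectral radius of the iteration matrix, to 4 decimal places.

A = D + L + U where D = diag(-21.9, 19.9, 26.8, -3.6).
T_J = -D⁻¹(L+U): T[2,1] = -(0.7)/(26.8) = -0.0261; T[2,2] = 0.
  T[0,:] = [+0.0000, -0.1050, +0.1279, -0.0137]
  T[1,:] = [+0.1658, +0.0000, +0.0151, -0.0653]
  T[2,:] = [+0.0970, -0.0261, +0.0000, +0.1231]
  T[3,:] = [+0.8056, -0.2500, +0.3611, +0.0000]
|roots of det(T-λI)|: 0.3192, 0.2323, 0.2323, 0.0116.
spectral radius ρ = 0.3192; 0.3192 < 1, so it converges for any x₀.

yes, ρ = 0.3192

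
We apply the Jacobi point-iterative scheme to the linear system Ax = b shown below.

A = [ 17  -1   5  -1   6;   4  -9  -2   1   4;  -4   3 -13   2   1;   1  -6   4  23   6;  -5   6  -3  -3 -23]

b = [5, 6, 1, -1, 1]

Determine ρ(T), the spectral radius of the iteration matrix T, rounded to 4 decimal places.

0.6597

Write A = D+L+U with D = diag(17, -9, -13, 23, -23).
T_J = -D⁻¹(L+U): T[4,3] = -(-3)/(-23) = -0.1304; T[4,4] = 0.
  T[0,:] = [+0.0000  +0.0588  -0.2941  +0.0588  -0.3529]
  T[1,:] = [+0.4444  +0.0000  -0.2222  +0.1111  +0.4444]
  T[2,:] = [-0.3077  +0.2308  +0.0000  +0.1538  +0.0769]
  T[3,:] = [-0.0435  +0.2609  -0.1739  +0.0000  -0.2609]
  T[4,:] = [-0.2174  +0.2609  -0.1304  -0.1304  +0.0000]
|roots of det(T-λI)|: 0.6597, 0.3917, 0.3917, 0.2607, 0.1796.
spectral radius ρ = 0.6597; 0.6597 < 1, so it converges for any x₀.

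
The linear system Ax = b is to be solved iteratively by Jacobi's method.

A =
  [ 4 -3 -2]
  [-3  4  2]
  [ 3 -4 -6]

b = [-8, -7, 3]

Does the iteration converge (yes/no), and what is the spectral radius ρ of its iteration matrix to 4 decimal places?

Write A = D+L+U with D = diag(4, 4, -6).
Jacobi T = -D⁻¹(L+U): T[1,2] = -(2)/(4) = -0.5000; T[1,1] = 0.
  T[0,:] = [+0.0000 +0.7500 +0.5000]
  T[1,:] = [+0.7500 +0.0000 -0.5000]
  T[2,:] = [+0.5000 -0.6667 +0.0000]
|roots of det(T-λI)|: 1.2259, 0.7500, 0.4759.
spectral radius ρ = 1.2259; 1.2259 > 1: divergent.

no, ρ = 1.2259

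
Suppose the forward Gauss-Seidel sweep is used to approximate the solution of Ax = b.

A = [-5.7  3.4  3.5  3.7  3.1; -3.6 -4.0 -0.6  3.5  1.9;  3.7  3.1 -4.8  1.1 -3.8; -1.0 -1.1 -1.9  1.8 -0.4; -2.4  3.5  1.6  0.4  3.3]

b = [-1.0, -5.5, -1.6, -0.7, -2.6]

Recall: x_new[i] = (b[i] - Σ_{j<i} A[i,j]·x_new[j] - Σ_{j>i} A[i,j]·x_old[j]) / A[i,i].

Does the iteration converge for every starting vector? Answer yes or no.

A = D + L + U where D = diag(-5.7, -4, -4.8, 1.8, 3.3).
T_GS = -(D+L)⁻¹U: row 0 first, T[0,4] = -(3.1)/(-5.7) = +0.5439; later rows by forward substitution.
  T[0,:] = [+0.0000  +0.5965  +0.6140  +0.6491  +0.5439]
  T[1,:] = [+0.0000  -0.5368  -0.7026  +0.2908  -0.0145]
  T[2,:] = [+0.0000  +0.1131  +0.0195  +0.9173  -0.3818]
  T[3,:] = [+0.0000  +0.1227  -0.0676  +1.5066  +0.1125]
  T[4,:] = [+0.0000  +0.9335  +1.1905  -0.4637  +0.5824]
|eigenvalues of T|: 1.4816, 0.5275, 0.5275, 0.0080, 0.0000.
ρ = 1.4816; 1.4816 > 1 ⇒ diverges.

no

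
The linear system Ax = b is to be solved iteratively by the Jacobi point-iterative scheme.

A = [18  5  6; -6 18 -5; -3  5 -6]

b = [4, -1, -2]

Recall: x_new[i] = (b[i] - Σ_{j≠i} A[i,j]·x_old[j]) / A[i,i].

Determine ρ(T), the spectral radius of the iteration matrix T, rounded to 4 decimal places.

0.6260

Write A = D+L+U with D = diag(18, 18, -6).
Jacobi: T = -D⁻¹(L+U), T[2,0] = -(-3)/(-6) = -0.5000; T[2,2] = 0.
  T[0,:] = [+0.0000, -0.2778, -0.3333]
  T[1,:] = [+0.3333, +0.0000, +0.2778]
  T[2,:] = [-0.5000, +0.8333, +0.0000]
moduli |λ_i(T)| = 0.6260, 0.4210, 0.2049.
ρ(T) = max|λ| = 0.6260; 0.6260 < 1 ⇒ converges.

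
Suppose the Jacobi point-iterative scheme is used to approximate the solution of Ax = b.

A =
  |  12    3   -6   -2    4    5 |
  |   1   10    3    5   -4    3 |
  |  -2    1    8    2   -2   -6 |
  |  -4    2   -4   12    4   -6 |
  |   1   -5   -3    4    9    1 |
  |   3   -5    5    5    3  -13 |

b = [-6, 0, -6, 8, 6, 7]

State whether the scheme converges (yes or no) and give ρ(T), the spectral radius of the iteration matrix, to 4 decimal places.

no, ρ = 1.1331

Let D = diag(12, 10, 8, 12, 9, -13); L, U the strict triangles.
Jacobi T = -D⁻¹(L+U): T[3,1] = -(2)/(12) = -0.1667; T[3,3] = 0.
  T[0,:] = [+0.0000 -0.2500 +0.5000 +0.1667 -0.3333 -0.4167]
  T[1,:] = [-0.1000 +0.0000 -0.3000 -0.5000 +0.4000 -0.3000]
  T[2,:] = [+0.2500 -0.1250 +0.0000 -0.2500 +0.2500 +0.7500]
  T[3,:] = [+0.3333 -0.1667 +0.3333 +0.0000 -0.3333 +0.5000]
  T[4,:] = [-0.1111 +0.5556 +0.3333 -0.4444 +0.0000 -0.1111]
  T[5,:] = [+0.2308 -0.3846 +0.3846 +0.3846 +0.2308 +0.0000]
|roots of det(T-λI)|: 1.1331, 0.7965, 0.7965, 0.5545, 0.2188, 0.2188.
ρ(T) = max|λ| = 1.1331; 1.1331 > 1: divergent.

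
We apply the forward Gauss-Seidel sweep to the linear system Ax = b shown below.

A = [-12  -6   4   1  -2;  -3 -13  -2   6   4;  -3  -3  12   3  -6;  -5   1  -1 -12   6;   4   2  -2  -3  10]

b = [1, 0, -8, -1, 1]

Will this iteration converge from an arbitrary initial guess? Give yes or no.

Split A = D + L + U, D = diag(-12, -13, 12, -12, 10).
GS T = -(D+L)⁻¹U: row 0 first, T[0,2] = -(4)/(-12) = +0.3333; later rows by forward substitution.
  T[0,:] = [+0.0000 -0.5000 +0.3333 +0.0833 -0.1667]
  T[1,:] = [+0.0000 +0.1154 -0.2308 +0.4423 +0.3462]
  T[2,:] = [+0.0000 -0.0962 +0.0256 -0.1186 +0.5449]
  T[3,:] = [+0.0000 +0.2260 -0.1603 +0.0120 +0.5529]
  T[4,:] = [+0.0000 +0.2255 -0.1301 -0.1419 +0.2723]
|roots of det(T-λI)|: 0.5743, 0.2412, 0.2412, 0.1151, 0.0000.
ρ(T) = max|λ| = 0.5743; 0.5743 < 1: convergent.

yes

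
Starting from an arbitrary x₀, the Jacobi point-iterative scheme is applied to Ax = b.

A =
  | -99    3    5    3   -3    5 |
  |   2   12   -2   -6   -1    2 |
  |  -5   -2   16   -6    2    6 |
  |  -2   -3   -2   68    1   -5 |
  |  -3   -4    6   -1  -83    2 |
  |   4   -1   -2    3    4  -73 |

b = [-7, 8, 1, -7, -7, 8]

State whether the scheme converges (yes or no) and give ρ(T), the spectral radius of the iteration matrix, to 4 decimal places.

yes, ρ = 0.2936

Split A = D + L + U, D = diag(-99, 12, 16, 68, -83, -73).
T_J = -D⁻¹(L+U): T[5,0] = -(4)/(-73) = +0.0548; T[5,5] = 0.
  T[0,:] = [+0.0000, +0.0303, +0.0505, +0.0303, -0.0303, +0.0505]
  T[1,:] = [-0.1667, +0.0000, +0.1667, +0.5000, +0.0833, -0.1667]
  T[2,:] = [+0.3125, +0.1250, +0.0000, +0.3750, -0.1250, -0.3750]
  T[3,:] = [+0.0294, +0.0441, +0.0294, +0.0000, -0.0147, +0.0735]
  T[4,:] = [-0.0361, -0.0482, +0.0723, -0.0120, +0.0000, +0.0241]
  T[5,:] = [+0.0548, -0.0137, -0.0274, +0.0411, +0.0548, +0.0000]
eigenvalue magnitudes: 0.2936, 0.2369, 0.0944, 0.0661, 0.0661, 0.0618.
ρ = 0.2936; 0.2936 < 1: convergent.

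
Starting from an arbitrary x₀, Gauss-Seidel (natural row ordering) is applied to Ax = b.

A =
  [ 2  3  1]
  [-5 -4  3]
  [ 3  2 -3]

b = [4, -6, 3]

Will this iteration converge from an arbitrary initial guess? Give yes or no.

no

A = D + L + U where D = diag(2, -4, -3).
Gauss-Seidel: T = -(D+L)⁻¹U, row 0 first, T[0,2] = -(1)/(2) = -0.5000; later rows by forward substitution.
  T[0,:] = [+0.0000, -1.5000, -0.5000]
  T[1,:] = [+0.0000, +1.8750, +1.3750]
  T[2,:] = [+0.0000, -0.2500, +0.4167]
|roots of det(T-λI)|: 1.5793, 0.7123, 0.0000.
ρ(T) = max|λ| = 1.5793; 1.5793 > 1 ⇒ diverges.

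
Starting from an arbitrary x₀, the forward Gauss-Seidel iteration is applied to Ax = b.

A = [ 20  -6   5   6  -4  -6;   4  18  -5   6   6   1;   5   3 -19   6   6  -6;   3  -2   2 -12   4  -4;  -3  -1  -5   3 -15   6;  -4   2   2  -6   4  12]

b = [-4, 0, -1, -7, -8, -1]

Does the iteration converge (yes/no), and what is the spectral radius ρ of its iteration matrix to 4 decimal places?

yes, ρ = 0.5446

Let D = diag(20, 18, -19, -12, -15, 12); L, U the strict triangles.
GS T = -(D+L)⁻¹U: row 0 first, T[0,2] = -(5)/(20) = -0.2500; later rows by forward substitution.
  T[0,:] = [+0.0000, +0.3000, -0.2500, -0.3000, +0.2000, +0.3000]
  T[1,:] = [+0.0000, -0.0667, +0.3333, -0.2667, -0.3778, -0.1222]
  T[2,:] = [+0.0000, +0.0684, -0.0132, +0.1947, +0.3088, -0.2561]
  T[3,:] = [+0.0000, +0.0975, -0.1202, +0.0019, +0.4978, -0.2807]
  T[4,:] = [+0.0000, -0.0589, +0.0081, +0.0132, -0.0182, +0.3774]
  T[5,:] = [+0.0000, +0.1681, -0.1995, -0.0915, +0.3331, -0.1031]
|λ(T)| sorted: 0.5446, 0.3107, 0.3107, 0.2266, 0.0982, 0.0000.
ρ(T) = max|λ| = 0.5446; 0.5446 < 1: convergent.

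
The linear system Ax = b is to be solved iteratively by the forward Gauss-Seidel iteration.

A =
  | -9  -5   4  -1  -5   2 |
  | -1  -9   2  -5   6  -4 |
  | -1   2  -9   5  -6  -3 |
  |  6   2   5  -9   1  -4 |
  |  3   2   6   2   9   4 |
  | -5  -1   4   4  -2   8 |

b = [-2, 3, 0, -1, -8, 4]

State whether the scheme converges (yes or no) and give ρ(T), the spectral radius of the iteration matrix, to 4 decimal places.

no, ρ = 1.1943

Let D = diag(-9, -9, -9, -9, 9, 8); L, U the strict triangles.
Gauss-Seidel: T = -(D+L)⁻¹U, row 0 first, T[0,1] = -(-5)/(-9) = -0.5556; later rows by forward substitution.
  T[0,:] = [+0.0000 -0.5556 +0.4444 -0.1111 -0.5556 +0.2222]
  T[1,:] = [+0.0000 +0.0617 +0.1728 -0.5432 +0.7284 -0.4691]
  T[2,:] = [+0.0000 +0.0754 -0.0110 +0.4472 -0.4431 -0.4623]
  T[3,:] = [+0.0000 -0.3147 +0.3286 +0.0537 -0.3435 -0.6574]
  T[4,:] = [+0.0000 +0.1911 -0.2523 -0.1523 +0.3950 +0.0400]
  T[5,:] = [+0.0000 -0.1721 +0.0775 -0.4258 +0.2359 +0.6501]
|roots of det(T-λI)|: 1.1943, 0.7689, 0.7058, 0.0670, 0.0487, 0.0000.
ρ(T) = max|λ| = 1.1943; 1.1943 > 1 ⇒ diverges.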